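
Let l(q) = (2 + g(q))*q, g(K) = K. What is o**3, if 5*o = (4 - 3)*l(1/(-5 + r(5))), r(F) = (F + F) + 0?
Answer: 1331/1953125 ≈ 0.00068147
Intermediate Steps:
r(F) = 2*F (r(F) = 2*F + 0 = 2*F)
l(q) = q*(2 + q) (l(q) = (2 + q)*q = q*(2 + q))
o = 11/125 (o = ((4 - 3)*((2 + 1/(-5 + 2*5))/(-5 + 2*5)))/5 = (1*((2 + 1/(-5 + 10))/(-5 + 10)))/5 = (1*((2 + 1/5)/5))/5 = (1*((1/5)*(11/5)))/5 = (1*(11/25))/5 = (1/5)*(11/25) = 11/125 ≈ 0.088000)
o**3 = (11/125)**3 = 1331/1953125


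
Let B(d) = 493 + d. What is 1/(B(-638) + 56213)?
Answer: 1/56068 ≈ 1.7835e-5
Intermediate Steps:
1/(B(-638) + 56213) = 1/((493 - 638) + 56213) = 1/(-145 + 56213) = 1/56068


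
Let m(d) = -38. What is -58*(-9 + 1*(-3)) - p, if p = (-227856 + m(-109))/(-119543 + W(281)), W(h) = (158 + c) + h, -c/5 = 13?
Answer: 82713730/119169 ≈ 694.09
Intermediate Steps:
c = -65 (c = -5*13 = -65)
W(h) = 93 + h (W(h) = (158 - 65) + h = 93 + h)
p = 227894/119169 (p = (-227856 - 38)/(-119543 + (93 + 281)) = -227894/(-119543 + 374) = -227894/(-119169) = -227894*(-1/119169) = 227894/119169 ≈ 1.9124)
-58*(-9 + 1*(-3)) - p = -58*(-9 + 1*(-3)) - 1*227894/119169 = -58*(-9 - 3) - 227894/119169 = -58*(-12) - 227894/119169 = 696 - 227894/119169 = 82713730/119169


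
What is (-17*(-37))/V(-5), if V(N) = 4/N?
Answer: -3145/4 ≈ -786.25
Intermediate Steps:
(-17*(-37))/V(-5) = (-17*(-37))/((4/(-5))) = 629/((4*(-⅕))) = 629/(-⅘) = 629*(-5/4) = -3145/4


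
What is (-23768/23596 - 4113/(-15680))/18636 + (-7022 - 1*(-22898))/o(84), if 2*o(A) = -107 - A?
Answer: -54732885754021883/329238431128320 ≈ -166.24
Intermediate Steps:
o(A) = -107/2 - A/2 (o(A) = (-107 - A)/2 = -107/2 - A/2)
(-23768/23596 - 4113/(-15680))/18636 + (-7022 - 1*(-22898))/o(84) = (-23768/23596 - 4113/(-15680))/18636 + (-7022 - 1*(-22898))/(-107/2 - 1/2*84) = (-23768*1/23596 - 4113*(-1/15680))*(1/18636) + (-7022 + 22898)/(-107/2 - 42) = (-5942/5899 + 4113/15680)*(1/18636) + 15876/(-191/2) = -68907973/92496320*1/18636 + 15876*(-2/191) = -68907973/1723761419520 - 31752/191 = -54732885754021883/329238431128320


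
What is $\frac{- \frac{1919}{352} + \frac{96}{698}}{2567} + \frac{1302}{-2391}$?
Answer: $- \frac{137382563639}{251334600352} \approx -0.54661$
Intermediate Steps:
$\frac{- \frac{1919}{352} + \frac{96}{698}}{2567} + \frac{1302}{-2391} = \left(\left(-1919\right) \frac{1}{352} + 96 \cdot \frac{1}{698}\right) \frac{1}{2567} + 1302 \left(- \frac{1}{2391}\right) = \left(- \frac{1919}{352} + \frac{48}{349}\right) \frac{1}{2567} - \frac{434}{797} = \left(- \frac{652835}{122848}\right) \frac{1}{2567} - \frac{434}{797} = - \frac{652835}{315350816} - \frac{434}{797} = - \frac{137382563639}{251334600352}$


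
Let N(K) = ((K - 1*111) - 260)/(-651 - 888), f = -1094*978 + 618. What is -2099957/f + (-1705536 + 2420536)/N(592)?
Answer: -90512047830731/18178338 ≈ -4.9791e+6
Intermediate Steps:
f = -1069314 (f = -1069932 + 618 = -1069314)
N(K) = 371/1539 - K/1539 (N(K) = ((K - 111) - 260)/(-1539) = ((-111 + K) - 260)*(-1/1539) = (-371 + K)*(-1/1539) = 371/1539 - K/1539)
-2099957/f + (-1705536 + 2420536)/N(592) = -2099957/(-1069314) + (-1705536 + 2420536)/(371/1539 - 1/1539*592) = -2099957*(-1/1069314) + 715000/(371/1539 - 592/1539) = 2099957/1069314 + 715000/(-221/1539) = 2099957/1069314 + 715000*(-1539/221) = 2099957/1069314 - 84645000/17 = -90512047830731/18178338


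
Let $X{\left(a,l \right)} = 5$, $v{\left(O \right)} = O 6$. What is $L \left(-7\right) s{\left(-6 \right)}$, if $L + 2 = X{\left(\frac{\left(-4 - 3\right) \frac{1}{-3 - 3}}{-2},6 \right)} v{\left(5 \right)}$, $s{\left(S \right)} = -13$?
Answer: $13468$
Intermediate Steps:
$v{\left(O \right)} = 6 O$
$L = 148$ ($L = -2 + 5 \cdot 6 \cdot 5 = -2 + 5 \cdot 30 = -2 + 150 = 148$)
$L \left(-7\right) s{\left(-6 \right)} = 148 \left(-7\right) \left(-13\right) = \left(-1036\right) \left(-13\right) = 13468$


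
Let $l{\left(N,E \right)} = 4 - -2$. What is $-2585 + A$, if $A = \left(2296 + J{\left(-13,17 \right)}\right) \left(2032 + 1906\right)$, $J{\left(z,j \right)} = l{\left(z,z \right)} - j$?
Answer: $8995745$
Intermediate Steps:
$l{\left(N,E \right)} = 6$ ($l{\left(N,E \right)} = 4 + 2 = 6$)
$J{\left(z,j \right)} = 6 - j$
$A = 8998330$ ($A = \left(2296 + \left(6 - 17\right)\right) \left(2032 + 1906\right) = \left(2296 + \left(6 - 17\right)\right) 3938 = \left(2296 - 11\right) 3938 = 2285 \cdot 3938 = 8998330$)
$-2585 + A = -2585 + 8998330 = 8995745$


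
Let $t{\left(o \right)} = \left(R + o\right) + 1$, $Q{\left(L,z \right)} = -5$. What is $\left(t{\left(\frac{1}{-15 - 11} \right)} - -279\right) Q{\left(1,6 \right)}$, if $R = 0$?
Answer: $- \frac{36395}{26} \approx -1399.8$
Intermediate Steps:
$t{\left(o \right)} = 1 + o$ ($t{\left(o \right)} = \left(0 + o\right) + 1 = o + 1 = 1 + o$)
$\left(t{\left(\frac{1}{-15 - 11} \right)} - -279\right) Q{\left(1,6 \right)} = \left(\left(1 + \frac{1}{-15 - 11}\right) - -279\right) \left(-5\right) = \left(\left(1 + \frac{1}{-26}\right) + 279\right) \left(-5\right) = \left(\left(1 - \frac{1}{26}\right) + 279\right) \left(-5\right) = \left(\frac{25}{26} + 279\right) \left(-5\right) = \frac{7279}{26} \left(-5\right) = - \frac{36395}{26}$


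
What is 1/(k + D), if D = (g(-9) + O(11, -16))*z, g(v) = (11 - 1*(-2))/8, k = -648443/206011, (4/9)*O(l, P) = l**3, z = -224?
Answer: -206011/138272759511 ≈ -1.4899e-6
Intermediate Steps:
O(l, P) = 9*l**3/4
k = -648443/206011 (k = -648443*1/206011 = -648443/206011 ≈ -3.1476)
g(v) = 13/8 (g(v) = (11 + 2)*(1/8) = 13*(1/8) = 13/8)
D = -671188 (D = (13/8 + (9/4)*11**3)*(-224) = (13/8 + (9/4)*1331)*(-224) = (13/8 + 11979/4)*(-224) = (23971/8)*(-224) = -671188)
1/(k + D) = 1/(-648443/206011 - 671188) = 1/(-138272759511/206011) = -206011/138272759511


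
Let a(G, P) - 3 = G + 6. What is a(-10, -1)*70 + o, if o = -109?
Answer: -179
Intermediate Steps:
a(G, P) = 9 + G (a(G, P) = 3 + (G + 6) = 3 + (6 + G) = 9 + G)
a(-10, -1)*70 + o = (9 - 10)*70 - 109 = -1*70 - 109 = -70 - 109 = -179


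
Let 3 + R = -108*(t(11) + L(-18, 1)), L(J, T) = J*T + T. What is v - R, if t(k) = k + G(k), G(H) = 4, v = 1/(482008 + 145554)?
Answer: -133670705/627562 ≈ -213.00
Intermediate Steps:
v = 1/627562 ≈ 1.5935e-6
L(J, T) = T + J*T
t(k) = 4 + k (t(k) = k + 4 = 4 + k)
R = 213 (R = -3 - 108*((4 + 11) + 1*(1 - 18)) = -3 - 108*(15 + 1*(-17)) = -3 - 108*(15 - 17) = -3 - 108*(-2) = -3 + 216 = 213)
v - R = 1/627562 - 1*213 = 1/627562 - 213 = -133670705/627562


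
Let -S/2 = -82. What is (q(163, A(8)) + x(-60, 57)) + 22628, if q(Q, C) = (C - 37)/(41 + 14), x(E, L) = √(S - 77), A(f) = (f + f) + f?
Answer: 1244527/55 + √87 ≈ 22637.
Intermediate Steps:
S = 164 (S = -2*(-82) = 164)
A(f) = 3*f (A(f) = 2*f + f = 3*f)
x(E, L) = √87 (x(E, L) = √(164 - 77) = √87)
q(Q, C) = -37/55 + C/55 (q(Q, C) = (-37 + C)/55 = (-37 + C)*(1/55) = -37/55 + C/55)
(q(163, A(8)) + x(-60, 57)) + 22628 = ((-37/55 + (3*8)/55) + √87) + 22628 = ((-37/55 + (1/55)*24) + √87) + 22628 = ((-37/55 + 24/55) + √87) + 22628 = (-13/55 + √87) + 22628 = 1244527/55 + √87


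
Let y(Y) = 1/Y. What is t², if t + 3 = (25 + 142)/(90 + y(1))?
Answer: 11236/8281 ≈ 1.3568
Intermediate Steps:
t = -106/91 (t = -3 + (25 + 142)/(90 + 1/1) = -3 + 167/(90 + 1) = -3 + 167/91 = -106/91 ≈ -1.1648)
t² = (-106/91)² = 11236/8281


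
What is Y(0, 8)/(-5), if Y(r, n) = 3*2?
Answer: -6/5 ≈ -1.2000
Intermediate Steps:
Y(r, n) = 6
Y(0, 8)/(-5) = 6/(-5) = -⅕*6 = -6/5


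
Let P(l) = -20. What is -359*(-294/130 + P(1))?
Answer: 519473/65 ≈ 7991.9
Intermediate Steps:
-359*(-294/130 + P(1)) = -359*(-294/130 - 20) = -359*(-294*1/130 - 20) = -359*(-147/65 - 20) = -359*(-1447/65) = 519473/65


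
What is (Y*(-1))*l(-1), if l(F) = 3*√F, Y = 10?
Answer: -30*I ≈ -30.0*I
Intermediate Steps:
(Y*(-1))*l(-1) = (10*(-1))*(3*√(-1)) = -30*I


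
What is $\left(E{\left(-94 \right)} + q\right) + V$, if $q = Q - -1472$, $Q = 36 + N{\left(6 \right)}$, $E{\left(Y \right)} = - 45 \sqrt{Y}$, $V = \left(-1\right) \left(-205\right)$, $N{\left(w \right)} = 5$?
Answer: $1718 - 45 i \sqrt{94} \approx 1718.0 - 436.29 i$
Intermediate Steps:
$V = 205$
$Q = 41$ ($Q = 36 + 5 = 41$)
$q = 1513$ ($q = 41 - -1472 = 41 + 1472 = 1513$)
$\left(E{\left(-94 \right)} + q\right) + V = \left(- 45 \sqrt{-94} + 1513\right) + 205 = \left(- 45 i \sqrt{94} + 1513\right) + 205 = \left(1513 - 45 i \sqrt{94}\right) + 205 = 1718 - 45 i \sqrt{94}$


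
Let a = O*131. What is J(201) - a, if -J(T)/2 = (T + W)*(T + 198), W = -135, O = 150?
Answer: -72318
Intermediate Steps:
a = 19650 (a = 150*131 = 19650)
J(T) = -2*(-135 + T)*(198 + T) (J(T) = -2*(T - 135)*(T + 198) = -2*(-135 + T)*(198 + T))
J(201) - a = (53460 - 126*201 - 2*201²) - 1*19650 = (53460 - 25326 - 2*40401) - 19650 = (53460 - 25326 - 80802) - 19650 = -52668 - 19650 = -72318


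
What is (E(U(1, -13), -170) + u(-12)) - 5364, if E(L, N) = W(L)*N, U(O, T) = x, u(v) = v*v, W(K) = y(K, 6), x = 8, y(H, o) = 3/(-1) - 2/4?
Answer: -4625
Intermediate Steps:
y(H, o) = -7/2 (y(H, o) = 3*(-1) - 2*¼ = -3 - ½ = -7/2)
W(K) = -7/2
u(v) = v²
U(O, T) = 8
E(L, N) = -7*N/2
(E(U(1, -13), -170) + u(-12)) - 5364 = (-7/2*(-170) + (-12)²) - 5364 = (595 + 144) - 5364 = 739 - 5364 = -4625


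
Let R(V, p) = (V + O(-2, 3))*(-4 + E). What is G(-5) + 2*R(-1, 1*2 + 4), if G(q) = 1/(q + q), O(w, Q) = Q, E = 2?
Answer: -81/10 ≈ -8.1000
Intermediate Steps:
G(q) = 1/(2*q)
R(V, p) = -6 - 2*V (R(V, p) = (V + 3)*(-4 + 2) = (3 + V)*(-2) = -6 - 2*V)
G(-5) + 2*R(-1, 1*2 + 4) = (1/2)/(-5) + 2*(-6 - 2*(-1)) = (1/2)*(-1/5) + 2*(-6 + 2) = -1/10 + 2*(-4) = -1/10 - 8 = -81/10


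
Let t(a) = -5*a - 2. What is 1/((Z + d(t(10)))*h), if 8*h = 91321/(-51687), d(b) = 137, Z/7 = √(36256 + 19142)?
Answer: 56648952/246177033293 - 2894472*√55398/246177033293 ≈ -0.0025373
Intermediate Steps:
t(a) = -2 - 5*a
Z = 7*√55398 (Z = 7*√(36256 + 19142) = 7*√55398 ≈ 1647.6)
h = -91321/413496 (h = (91321/(-51687))/8 = (91321*(-1/51687))/8 = (⅛)*(-91321/51687) = -91321/413496 ≈ -0.22085)
1/((Z + d(t(10)))*h) = 1/((7*√55398 + 137)*(-91321/413496)) = -413496/91321/(137 + 7*√55398) = -413496/(91321*(137 + 7*√55398))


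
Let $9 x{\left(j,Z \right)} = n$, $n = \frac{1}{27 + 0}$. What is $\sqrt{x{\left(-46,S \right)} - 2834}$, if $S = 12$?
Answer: $\frac{i \sqrt{2065983}}{27} \approx 53.235 i$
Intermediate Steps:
$n = \frac{1}{27} \approx 0.037037$
$x{\left(j,Z \right)} = \frac{1}{243}$ ($x{\left(j,Z \right)} = \frac{1}{9} \cdot \frac{1}{27} = \frac{1}{243}$)
$\sqrt{x{\left(-46,S \right)} - 2834} = \sqrt{\frac{1}{243} - 2834} = \sqrt{- \frac{688661}{243}} = \frac{i \sqrt{2065983}}{27}$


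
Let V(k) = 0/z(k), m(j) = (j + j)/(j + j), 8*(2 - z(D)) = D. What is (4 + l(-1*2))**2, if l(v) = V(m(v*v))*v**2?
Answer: 16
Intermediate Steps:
z(D) = 2 - D/8
m(j) = 1 (m(j) = (2*j)/((2*j)) = (2*j)*(1/(2*j)) = 1)
V(k) = 0 (V(k) = 0/(2 - k/8) = 0)
l(v) = 0 (l(v) = 0*v**2 = 0)
(4 + l(-1*2))**2 = (4 + 0)**2 = 4**2 = 16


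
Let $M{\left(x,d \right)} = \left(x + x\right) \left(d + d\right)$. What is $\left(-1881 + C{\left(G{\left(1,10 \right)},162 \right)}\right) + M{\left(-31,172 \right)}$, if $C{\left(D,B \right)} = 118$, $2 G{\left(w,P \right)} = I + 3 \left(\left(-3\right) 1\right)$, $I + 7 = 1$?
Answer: $-23091$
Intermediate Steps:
$I = -6$ ($I = -7 + 1 = -6$)
$G{\left(w,P \right)} = - \frac{15}{2}$ ($G{\left(w,P \right)} = \frac{-6 + 3 \left(\left(-3\right) 1\right)}{2} = \frac{-6 + 3 \left(-3\right)}{2} = \frac{-6 - 9}{2} = \frac{1}{2} \left(-15\right) = - \frac{15}{2}$)
$M{\left(x,d \right)} = 4 d x$ ($M{\left(x,d \right)} = 2 x 2 d = 4 d x$)
$\left(-1881 + C{\left(G{\left(1,10 \right)},162 \right)}\right) + M{\left(-31,172 \right)} = \left(-1881 + 118\right) + 4 \cdot 172 \left(-31\right) = -1763 - 21328 = -23091$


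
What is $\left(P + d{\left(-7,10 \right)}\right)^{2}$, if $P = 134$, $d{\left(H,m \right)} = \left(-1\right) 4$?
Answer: $16900$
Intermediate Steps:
$d{\left(H,m \right)} = -4$
$\left(P + d{\left(-7,10 \right)}\right)^{2} = \left(134 - 4\right)^{2} = 130^{2} = 16900$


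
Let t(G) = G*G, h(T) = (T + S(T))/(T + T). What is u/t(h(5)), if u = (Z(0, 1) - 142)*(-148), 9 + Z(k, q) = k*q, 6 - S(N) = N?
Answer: 558700/9 ≈ 62078.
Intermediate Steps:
S(N) = 6 - N
Z(k, q) = -9 + k*q
h(T) = 3/T (h(T) = (T + (6 - T))/(T + T) = 6/((2*T)) = 6*(1/(2*T)) = 3/T)
t(G) = G²
u = 22348 (u = ((-9 + 0*1) - 142)*(-148) = ((-9 + 0) - 142)*(-148) = (-9 - 142)*(-148) = -151*(-148) = 22348)
u/t(h(5)) = 22348/((3/5)²) = 22348/((3*(⅕))²) = 22348/((⅗)²) = 22348/(9/25) = 22348*(25/9) = 558700/9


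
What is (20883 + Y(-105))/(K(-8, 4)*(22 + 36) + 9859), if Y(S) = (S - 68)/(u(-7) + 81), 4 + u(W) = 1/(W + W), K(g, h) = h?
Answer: 22488569/10868007 ≈ 2.0692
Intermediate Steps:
u(W) = -4 + 1/(2*W) (u(W) = -4 + 1/(W + W) = -4 + 1/(2*W))
Y(S) = -952/1077 + 14*S/1077 (Y(S) = (S - 68)/((-4 + (1/2)/(-7)) + 81) = (-68 + S)/((-4 + (1/2)*(-1/7)) + 81) = (-68 + S)/((-4 - 1/14) + 81) = (-68 + S)/(-57/14 + 81) = (-68 + S)/(1077/14) = (-68 + S)*(14/1077) = -952/1077 + 14*S/1077)
(20883 + Y(-105))/(K(-8, 4)*(22 + 36) + 9859) = (20883 + (-952/1077 + (14/1077)*(-105)))/(4*(22 + 36) + 9859) = (20883 + (-952/1077 - 490/359))/(4*58 + 9859) = (20883 - 2422/1077)/(232 + 9859) = (22488569/1077)/10091 = (22488569/1077)*(1/10091) = 22488569/10868007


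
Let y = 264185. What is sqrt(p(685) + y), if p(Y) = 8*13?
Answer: sqrt(264289) ≈ 514.09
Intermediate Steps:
p(Y) = 104
sqrt(p(685) + y) = sqrt(104 + 264185) = sqrt(264289)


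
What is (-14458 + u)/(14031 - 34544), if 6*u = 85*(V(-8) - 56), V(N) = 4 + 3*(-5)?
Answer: 92443/123078 ≈ 0.75109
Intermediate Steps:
V(N) = -11 (V(N) = 4 - 15 = -11)
u = -5695/6 (u = (85*(-11 - 56))/6 = (85*(-67))/6 = (⅙)*(-5695) = -5695/6 ≈ -949.17)
(-14458 + u)/(14031 - 34544) = (-14458 - 5695/6)/(14031 - 34544) = -92443/6/(-20513) = -92443/6*(-1/20513) = 92443/123078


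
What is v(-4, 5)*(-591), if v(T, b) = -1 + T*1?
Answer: 2955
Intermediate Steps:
v(T, b) = -1 + T
v(-4, 5)*(-591) = (-1 - 4)*(-591) = -5*(-591) = 2955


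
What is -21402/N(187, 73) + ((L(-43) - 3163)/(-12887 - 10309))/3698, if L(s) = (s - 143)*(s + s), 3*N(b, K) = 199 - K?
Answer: -305973097967/600451656 ≈ -509.57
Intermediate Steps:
N(b, K) = 199/3 - K/3 (N(b, K) = (199 - K)/3 = 199/3 - K/3)
L(s) = 2*s*(-143 + s) (L(s) = (-143 + s)*(2*s) = 2*s*(-143 + s))
-21402/N(187, 73) + ((L(-43) - 3163)/(-12887 - 10309))/3698 = -21402/(199/3 - 1/3*73) + ((2*(-43)*(-143 - 43) - 3163)/(-12887 - 10309))/3698 = -21402/(199/3 - 73/3) + ((2*(-43)*(-186) - 3163)/(-23196))*(1/3698) = -21402/42 + ((15996 - 3163)*(-1/23196))*(1/3698) = -21402*1/42 + (12833*(-1/23196))*(1/3698) = -3567/7 - 12833/23196*1/3698 = -3567/7 - 12833/85778808 = -305973097967/600451656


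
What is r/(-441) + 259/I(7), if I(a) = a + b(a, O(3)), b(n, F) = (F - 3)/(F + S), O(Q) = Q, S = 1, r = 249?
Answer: 5356/147 ≈ 36.435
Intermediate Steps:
b(n, F) = (-3 + F)/(1 + F) (b(n, F) = (F - 3)/(F + 1) = (-3 + F)/(1 + F))
I(a) = a (I(a) = a + (-3 + 3)/(1 + 3) = a + 0/4 = a + (1/4)*0 = a + 0 = a)
r/(-441) + 259/I(7) = 249/(-441) + 259/7 = 249*(-1/441) + 259*(1/7) = -83/147 + 37 = 5356/147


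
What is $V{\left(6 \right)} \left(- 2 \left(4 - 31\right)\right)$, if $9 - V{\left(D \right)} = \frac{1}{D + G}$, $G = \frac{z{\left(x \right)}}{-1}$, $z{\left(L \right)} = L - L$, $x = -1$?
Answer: $477$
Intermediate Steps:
$z{\left(L \right)} = 0$
$G = 0$ ($G = \frac{0}{-1} = 0 \left(-1\right) = 0$)
$V{\left(D \right)} = 9 - \frac{1}{D}$ ($V{\left(D \right)} = 9 - \frac{1}{D + 0} = 9 - \frac{1}{D}$)
$V{\left(6 \right)} \left(- 2 \left(4 - 31\right)\right) = \left(9 - \frac{1}{6}\right) \left(- 2 \left(4 - 31\right)\right) = \left(9 - \frac{1}{6}\right) \left(\left(-2\right) \left(-27\right)\right) = \left(9 - \frac{1}{6}\right) 54 = \frac{53}{6} \cdot 54 = 477$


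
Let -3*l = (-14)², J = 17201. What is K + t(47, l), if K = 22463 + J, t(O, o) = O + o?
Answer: 118937/3 ≈ 39646.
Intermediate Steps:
l = -196/3 (l = -⅓*(-14)² = -⅓*196 = -196/3 ≈ -65.333)
K = 39664 (K = 22463 + 17201 = 39664)
K + t(47, l) = 39664 + (47 - 196/3) = 39664 - 55/3 = 118937/3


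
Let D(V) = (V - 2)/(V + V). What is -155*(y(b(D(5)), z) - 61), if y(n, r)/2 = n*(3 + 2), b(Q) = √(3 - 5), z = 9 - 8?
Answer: 9455 - 1550*I*√2 ≈ 9455.0 - 2192.0*I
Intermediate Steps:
D(V) = (-2 + V)/(2*V) (D(V) = (-2 + V)/((2*V)) = (-2 + V)*(1/(2*V)) = (-2 + V)/(2*V))
z = 1
b(Q) = I*√2 (b(Q) = √(-2) = I*√2)
y(n, r) = 10*n (y(n, r) = 2*(n*(3 + 2)) = 2*(n*5) = 2*(5*n) = 10*n)
-155*(y(b(D(5)), z) - 61) = -155*(10*(I*√2) - 61) = -155*(10*I*√2 - 61) = -155*(-61 + 10*I*√2) = 9455 - 1550*I*√2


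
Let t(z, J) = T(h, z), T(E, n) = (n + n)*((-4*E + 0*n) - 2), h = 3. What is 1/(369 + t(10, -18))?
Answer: 1/89 ≈ 0.011236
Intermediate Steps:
T(E, n) = 2*n*(-2 - 4*E) (T(E, n) = (2*n)*((-4*E + 0) - 2) = (2*n)*(-4*E - 2) = (2*n)*(-2 - 4*E) = 2*n*(-2 - 4*E))
t(z, J) = -28*z (t(z, J) = -4*z*(1 + 2*3) = -4*z*(1 + 6) = -4*z*7 = -28*z)
1/(369 + t(10, -18)) = 1/(369 - 28*10) = 1/(369 - 280) = 1/89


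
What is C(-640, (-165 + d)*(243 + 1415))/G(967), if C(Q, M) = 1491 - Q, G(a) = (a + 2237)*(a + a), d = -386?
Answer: 2131/6196536 ≈ 0.00034390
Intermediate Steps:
G(a) = 2*a*(2237 + a) (G(a) = (2237 + a)*(2*a) = 2*a*(2237 + a))
C(-640, (-165 + d)*(243 + 1415))/G(967) = (1491 - 1*(-640))/((2*967*(2237 + 967))) = (1491 + 640)/((2*967*3204)) = 2131/6196536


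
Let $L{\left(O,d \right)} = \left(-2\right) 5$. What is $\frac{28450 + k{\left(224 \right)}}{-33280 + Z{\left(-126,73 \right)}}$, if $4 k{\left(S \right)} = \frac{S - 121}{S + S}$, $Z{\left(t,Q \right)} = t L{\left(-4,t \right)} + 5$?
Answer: $- \frac{50982503}{57370880} \approx -0.88865$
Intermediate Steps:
$L{\left(O,d \right)} = -10$
$Z{\left(t,Q \right)} = 5 - 10 t$ ($Z{\left(t,Q \right)} = t \left(-10\right) + 5 = - 10 t + 5 = 5 - 10 t$)
$k{\left(S \right)} = \frac{-121 + S}{8 S}$ ($k{\left(S \right)} = \frac{\left(S - 121\right) \frac{1}{S + S}}{4} = \frac{\left(-121 + S\right) \frac{1}{2 S}}{4} = \frac{\frac{1}{2} \frac{1}{S} \left(-121 + S\right)}{4} = \frac{-121 + S}{8 S}$)
$\frac{28450 + k{\left(224 \right)}}{-33280 + Z{\left(-126,73 \right)}} = \frac{28450 + \frac{-121 + 224}{8 \cdot 224}}{-33280 + \left(5 - -1260\right)} = \frac{28450 + \frac{1}{8} \cdot \frac{1}{224} \cdot 103}{-33280 + \left(5 + 1260\right)} = \frac{28450 + \frac{103}{1792}}{-33280 + 1265} = \frac{50982503}{1792 \left(-32015\right)} = \frac{50982503}{1792} \left(- \frac{1}{32015}\right) = - \frac{50982503}{57370880}$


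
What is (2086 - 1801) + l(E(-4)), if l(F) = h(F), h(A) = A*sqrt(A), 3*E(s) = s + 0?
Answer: 285 - 8*I*sqrt(3)/9 ≈ 285.0 - 1.5396*I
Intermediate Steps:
E(s) = s/3 (E(s) = (s + 0)/3 = s/3)
h(A) = A**(3/2)
l(F) = F**(3/2)
(2086 - 1801) + l(E(-4)) = (2086 - 1801) + ((1/3)*(-4))**(3/2) = 285 + (-4/3)**(3/2) = 285 - 8*I*sqrt(3)/9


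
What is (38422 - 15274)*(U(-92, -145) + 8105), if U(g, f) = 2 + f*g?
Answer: 496455156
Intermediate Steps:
(38422 - 15274)*(U(-92, -145) + 8105) = (38422 - 15274)*((2 - 145*(-92)) + 8105) = 23148*((2 + 13340) + 8105) = 23148*(13342 + 8105) = 23148*21447 = 496455156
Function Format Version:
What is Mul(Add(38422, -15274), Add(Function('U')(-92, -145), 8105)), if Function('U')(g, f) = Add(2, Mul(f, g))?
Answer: 496455156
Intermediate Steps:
Mul(Add(38422, -15274), Add(Function('U')(-92, -145), 8105)) = Mul(Add(38422, -15274), Add(Add(2, Mul(-145, -92)), 8105)) = Mul(23148, Add(Add(2, 13340), 8105)) = Mul(23148, Add(13342, 8105)) = Mul(23148, 21447) = 496455156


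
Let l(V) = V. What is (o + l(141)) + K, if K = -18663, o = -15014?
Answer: -33536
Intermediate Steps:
(o + l(141)) + K = (-15014 + 141) - 18663 = -14873 - 18663 = -33536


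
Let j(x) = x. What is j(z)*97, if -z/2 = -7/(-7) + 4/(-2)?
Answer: 194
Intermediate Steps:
z = 2 (z = -2*(-7/(-7) + 4/(-2)) = -2*(-7*(-⅐) + 4*(-½)) = -2*(1 - 2) = -2*(-1) = 2)
j(z)*97 = 2*97 = 194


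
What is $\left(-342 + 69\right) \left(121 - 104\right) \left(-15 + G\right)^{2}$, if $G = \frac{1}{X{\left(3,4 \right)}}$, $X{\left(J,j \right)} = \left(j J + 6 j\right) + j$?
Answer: $- \frac{1665195441}{1600} \approx -1.0407 \cdot 10^{6}$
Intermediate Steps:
$X{\left(J,j \right)} = 7 j + J j$ ($X{\left(J,j \right)} = \left(J j + 6 j\right) + j = \left(6 j + J j\right) + j = 7 j + J j$)
$G = \frac{1}{40}$ ($G = \frac{1}{4 \left(7 + 3\right)} = \frac{1}{4 \cdot 10} = \frac{1}{40} \approx 0.025$)
$\left(-342 + 69\right) \left(121 - 104\right) \left(-15 + G\right)^{2} = \left(-342 + 69\right) \left(121 - 104\right) \left(-15 + \frac{1}{40}\right)^{2} = \left(-273\right) 17 \left(- \frac{599}{40}\right)^{2} = \left(-4641\right) \frac{358801}{1600} = - \frac{1665195441}{1600}$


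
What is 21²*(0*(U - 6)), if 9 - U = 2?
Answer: 0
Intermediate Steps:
U = 7 (U = 9 - 1*2 = 9 - 2 = 7)
21²*(0*(U - 6)) = 21²*(0*(7 - 6)) = 441*(0*1) = 441*0 = 0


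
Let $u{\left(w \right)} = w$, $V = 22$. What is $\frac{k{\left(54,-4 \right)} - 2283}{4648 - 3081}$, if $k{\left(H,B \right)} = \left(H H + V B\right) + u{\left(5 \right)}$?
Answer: $\frac{550}{1567} \approx 0.35099$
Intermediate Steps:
$k{\left(H,B \right)} = 5 + H^{2} + 22 B$ ($k{\left(H,B \right)} = \left(H H + 22 B\right) + 5 = \left(H^{2} + 22 B\right) + 5 = 5 + H^{2} + 22 B$)
$\frac{k{\left(54,-4 \right)} - 2283}{4648 - 3081} = \frac{\left(5 + 54^{2} + 22 \left(-4\right)\right) - 2283}{4648 - 3081} = \frac{\left(5 + 2916 - 88\right) - 2283}{1567} = \left(2833 - 2283\right) \frac{1}{1567} = 550 \cdot \frac{1}{1567} = \frac{550}{1567}$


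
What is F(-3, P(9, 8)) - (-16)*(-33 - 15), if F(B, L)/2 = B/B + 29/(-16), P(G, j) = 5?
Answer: -6157/8 ≈ -769.63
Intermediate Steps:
F(B, L) = -13/8 (F(B, L) = 2*(B/B + 29/(-16)) = 2*(1 + 29*(-1/16)) = 2*(1 - 29/16) = 2*(-13/16) = -13/8)
F(-3, P(9, 8)) - (-16)*(-33 - 15) = -13/8 - (-16)*(-33 - 15) = -13/8 - (-16)*(-48) = -13/8 - 1*768 = -13/8 - 768 = -6157/8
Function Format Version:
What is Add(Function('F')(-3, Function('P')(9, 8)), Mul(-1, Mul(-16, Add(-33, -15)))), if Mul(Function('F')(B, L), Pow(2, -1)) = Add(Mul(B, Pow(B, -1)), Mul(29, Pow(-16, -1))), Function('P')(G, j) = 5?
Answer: Rational(-6157, 8) ≈ -769.63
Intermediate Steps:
Function('F')(B, L) = Rational(-13, 8) (Function('F')(B, L) = Mul(2, Add(Mul(B, Pow(B, -1)), Mul(29, Pow(-16, -1)))) = Mul(2, Add(1, Mul(29, Rational(-1, 16)))) = Mul(2, Add(1, Rational(-29, 16))) = Mul(2, Rational(-13, 16)) = Rational(-13, 8))
Add(Function('F')(-3, Function('P')(9, 8)), Mul(-1, Mul(-16, Add(-33, -15)))) = Add(Rational(-13, 8), Mul(-1, Mul(-16, Add(-33, -15)))) = Add(Rational(-13, 8), Mul(-1, Mul(-16, -48))) = Add(Rational(-13, 8), Mul(-1, 768)) = Add(Rational(-13, 8), -768) = Rational(-6157, 8)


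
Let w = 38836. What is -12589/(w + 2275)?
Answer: -12589/41111 ≈ -0.30622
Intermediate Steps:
-12589/(w + 2275) = -12589/(38836 + 2275) = -12589/41111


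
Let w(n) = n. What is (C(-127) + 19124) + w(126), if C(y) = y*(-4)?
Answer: 19758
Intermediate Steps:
C(y) = -4*y
(C(-127) + 19124) + w(126) = (-4*(-127) + 19124) + 126 = (508 + 19124) + 126 = 19632 + 126 = 19758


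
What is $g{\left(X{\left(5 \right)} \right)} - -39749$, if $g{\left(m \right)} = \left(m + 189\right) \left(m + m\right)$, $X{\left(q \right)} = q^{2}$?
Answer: $50449$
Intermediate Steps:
$g{\left(m \right)} = 2 m \left(189 + m\right)$ ($g{\left(m \right)} = \left(189 + m\right) 2 m = 2 m \left(189 + m\right)$)
$g{\left(X{\left(5 \right)} \right)} - -39749 = 2 \cdot 5^{2} \left(189 + 5^{2}\right) - -39749 = 2 \cdot 25 \left(189 + 25\right) + 39749 = 2 \cdot 25 \cdot 214 + 39749 = 10700 + 39749 = 50449$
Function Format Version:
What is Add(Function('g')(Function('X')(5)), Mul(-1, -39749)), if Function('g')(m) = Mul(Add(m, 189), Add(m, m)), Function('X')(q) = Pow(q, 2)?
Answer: 50449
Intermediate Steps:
Function('g')(m) = Mul(2, m, Add(189, m)) (Function('g')(m) = Mul(Add(189, m), Mul(2, m)) = Mul(2, m, Add(189, m)))
Add(Function('g')(Function('X')(5)), Mul(-1, -39749)) = Add(Mul(2, Pow(5, 2), Add(189, Pow(5, 2))), Mul(-1, -39749)) = Add(Mul(2, 25, Add(189, 25)), 39749) = Add(Mul(2, 25, 214), 39749) = Add(10700, 39749) = 50449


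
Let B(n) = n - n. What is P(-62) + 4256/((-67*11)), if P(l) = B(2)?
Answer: -4256/737 ≈ -5.7748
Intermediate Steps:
B(n) = 0
P(l) = 0
P(-62) + 4256/((-67*11)) = 0 + 4256/((-67*11)) = 0 + 4256/(-737) = 0 + 4256*(-1/737) = 0 - 4256/737 = -4256/737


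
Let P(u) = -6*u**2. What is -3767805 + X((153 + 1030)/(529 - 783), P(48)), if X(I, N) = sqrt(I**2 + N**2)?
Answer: -3767805 + sqrt(12329200999105)/254 ≈ -3.7540e+6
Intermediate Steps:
-3767805 + X((153 + 1030)/(529 - 783), P(48)) = -3767805 + sqrt(((153 + 1030)/(529 - 783))**2 + (-6*48**2)**2) = -3767805 + sqrt((1183/(-254))**2 + (-6*2304)**2) = -3767805 + sqrt((1183*(-1/254))**2 + (-13824)**2) = -3767805 + sqrt((-1183/254)**2 + 191102976) = -3767805 + sqrt(1399489/64516 + 191102976) = -3767805 + sqrt(12329200999105/64516) = -3767805 + sqrt(12329200999105)/254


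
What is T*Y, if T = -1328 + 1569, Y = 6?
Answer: 1446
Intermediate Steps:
T = 241
T*Y = 241*6 = 1446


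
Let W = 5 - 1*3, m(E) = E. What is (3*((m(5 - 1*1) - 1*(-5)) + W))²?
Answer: 1089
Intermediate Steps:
W = 2 (W = 5 - 3 = 2)
(3*((m(5 - 1*1) - 1*(-5)) + W))² = (3*(((5 - 1*1) - 1*(-5)) + 2))² = (3*(((5 - 1) + 5) + 2))² = (3*((4 + 5) + 2))² = (3*(9 + 2))² = (3*11)² = 33² = 1089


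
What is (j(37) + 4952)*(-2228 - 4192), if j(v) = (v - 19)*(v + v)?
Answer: -40343280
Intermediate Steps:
j(v) = 2*v*(-19 + v) (j(v) = (-19 + v)*(2*v) = 2*v*(-19 + v))
(j(37) + 4952)*(-2228 - 4192) = (2*37*(-19 + 37) + 4952)*(-2228 - 4192) = (2*37*18 + 4952)*(-6420) = (1332 + 4952)*(-6420) = 6284*(-6420) = -40343280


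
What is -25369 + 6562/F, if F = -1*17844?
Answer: -226345499/8922 ≈ -25369.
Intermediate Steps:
F = -17844
-25369 + 6562/F = -25369 + 6562/(-17844) = -25369 + 6562*(-1/17844) = -25369 - 3281/8922 = -226345499/8922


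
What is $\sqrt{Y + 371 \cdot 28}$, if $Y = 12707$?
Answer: $\sqrt{23095} \approx 151.97$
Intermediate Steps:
$\sqrt{Y + 371 \cdot 28} = \sqrt{12707 + 371 \cdot 28} = \sqrt{12707 + 10388} = \sqrt{23095}$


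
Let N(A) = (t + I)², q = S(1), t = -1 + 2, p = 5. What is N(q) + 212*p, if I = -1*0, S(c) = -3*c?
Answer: 1061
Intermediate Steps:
t = 1
q = -3 (q = -3*1 = -3)
I = 0
N(A) = 1 (N(A) = (1 + 0)² = 1² = 1)
N(q) + 212*p = 1 + 212*5 = 1 + 1060 = 1061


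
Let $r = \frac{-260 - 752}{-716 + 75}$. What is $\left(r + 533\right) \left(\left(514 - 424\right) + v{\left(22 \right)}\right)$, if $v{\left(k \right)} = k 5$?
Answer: $\frac{68533000}{641} \approx 1.0692 \cdot 10^{5}$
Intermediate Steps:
$v{\left(k \right)} = 5 k$
$r = \frac{1012}{641}$ ($r = - \frac{1012}{-641} = \left(-1012\right) \left(- \frac{1}{641}\right) = \frac{1012}{641} \approx 1.5788$)
$\left(r + 533\right) \left(\left(514 - 424\right) + v{\left(22 \right)}\right) = \left(\frac{1012}{641} + 533\right) \left(\left(514 - 424\right) + 5 \cdot 22\right) = \frac{342665 \left(90 + 110\right)}{641} = \frac{342665}{641} \cdot 200 = \frac{68533000}{641}$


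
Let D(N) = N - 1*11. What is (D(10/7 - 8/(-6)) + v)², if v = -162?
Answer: 12780625/441 ≈ 28981.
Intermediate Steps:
D(N) = -11 + N (D(N) = N - 11 = -11 + N)
(D(10/7 - 8/(-6)) + v)² = ((-11 + (10/7 - 8/(-6))) - 162)² = ((-11 + (10*(⅐) - 8*(-⅙))) - 162)² = ((-11 + (10/7 + 4/3)) - 162)² = ((-11 + 58/21) - 162)² = (-173/21 - 162)² = (-3575/21)² = 12780625/441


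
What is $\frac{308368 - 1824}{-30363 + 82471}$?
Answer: $\frac{10948}{1861} \approx 5.8829$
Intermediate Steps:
$\frac{308368 - 1824}{-30363 + 82471} = \frac{306544}{52108} = 306544 \cdot \frac{1}{52108} = \frac{10948}{1861}$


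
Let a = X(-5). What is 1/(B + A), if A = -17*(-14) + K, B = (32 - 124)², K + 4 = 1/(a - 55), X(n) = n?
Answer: 60/521879 ≈ 0.00011497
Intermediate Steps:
a = -5
K = -241/60 (K = -4 + 1/(-5 - 55) = -4 + 1/(-60) = -4 - 1/60 = -241/60 ≈ -4.0167)
B = 8464 (B = (-92)² = 8464)
A = 14039/60 (A = -17*(-14) - 241/60 = 238 - 241/60 = 14039/60 ≈ 233.98)
1/(B + A) = 1/(8464 + 14039/60) = 1/(521879/60) = 60/521879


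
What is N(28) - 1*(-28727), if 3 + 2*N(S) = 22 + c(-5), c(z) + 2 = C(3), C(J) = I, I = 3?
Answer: 28737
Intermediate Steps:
C(J) = 3
c(z) = 1 (c(z) = -2 + 3 = 1)
N(S) = 10 (N(S) = -3/2 + (22 + 1)/2 = -3/2 + (½)*23 = -3/2 + 23/2 = 10)
N(28) - 1*(-28727) = 10 - 1*(-28727) = 10 + 28727 = 28737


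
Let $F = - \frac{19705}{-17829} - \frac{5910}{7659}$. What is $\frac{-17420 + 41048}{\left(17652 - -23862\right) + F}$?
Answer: $\frac{51213619116}{89982193493} \approx 0.56915$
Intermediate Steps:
$F = \frac{723035}{2167497}$ ($F = \left(-19705\right) \left(- \frac{1}{17829}\right) - \frac{1970}{2553} = \frac{2815}{2547} - \frac{1970}{2553} = \frac{723035}{2167497} \approx 0.33358$)
$\frac{-17420 + 41048}{\left(17652 - -23862\right) + F} = \frac{-17420 + 41048}{\left(17652 - -23862\right) + \frac{723035}{2167497}} = \frac{23628}{\left(17652 + 23862\right) + \frac{723035}{2167497}} = \frac{23628}{41514 + \frac{723035}{2167497}} = \frac{23628}{\frac{89982193493}{2167497}} = 23628 \cdot \frac{2167497}{89982193493} = \frac{51213619116}{89982193493}$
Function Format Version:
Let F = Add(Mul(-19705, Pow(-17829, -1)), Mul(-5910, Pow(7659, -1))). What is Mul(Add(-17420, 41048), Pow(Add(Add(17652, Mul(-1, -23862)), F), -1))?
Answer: Rational(51213619116, 89982193493) ≈ 0.56915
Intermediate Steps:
F = Rational(723035, 2167497) (F = Add(Mul(-19705, Rational(-1, 17829)), Mul(-5910, Rational(1, 7659))) = Add(Rational(2815, 2547), Rational(-1970, 2553)) = Rational(723035, 2167497) ≈ 0.33358)
Mul(Add(-17420, 41048), Pow(Add(Add(17652, Mul(-1, -23862)), F), -1)) = Mul(Add(-17420, 41048), Pow(Add(Add(17652, Mul(-1, -23862)), Rational(723035, 2167497)), -1)) = Mul(23628, Pow(Add(Add(17652, 23862), Rational(723035, 2167497)), -1)) = Mul(23628, Pow(Add(41514, Rational(723035, 2167497)), -1)) = Mul(23628, Pow(Rational(89982193493, 2167497), -1)) = Mul(23628, Rational(2167497, 89982193493)) = Rational(51213619116, 89982193493)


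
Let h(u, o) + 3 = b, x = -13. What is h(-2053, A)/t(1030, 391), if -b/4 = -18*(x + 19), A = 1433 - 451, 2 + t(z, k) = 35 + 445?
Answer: 429/478 ≈ 0.89749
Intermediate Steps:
t(z, k) = 478 (t(z, k) = -2 + (35 + 445) = -2 + 480 = 478)
A = 982
b = 432 (b = -(-72)*(-13 + 19) = -(-72)*6 = -4*(-108) = 432)
h(u, o) = 429 (h(u, o) = -3 + 432 = 429)
h(-2053, A)/t(1030, 391) = 429/478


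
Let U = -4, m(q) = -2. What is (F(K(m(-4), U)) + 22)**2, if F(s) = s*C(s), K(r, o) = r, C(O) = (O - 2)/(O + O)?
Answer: 400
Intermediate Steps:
C(O) = (-2 + O)/(2*O) (C(O) = (-2 + O)/((2*O)) = (-2 + O)*(1/(2*O)) = (-2 + O)/(2*O))
F(s) = -1 + s/2 (F(s) = s*((-2 + s)/(2*s)) = -1 + s/2)
(F(K(m(-4), U)) + 22)**2 = ((-1 + (1/2)*(-2)) + 22)**2 = ((-1 - 1) + 22)**2 = (-2 + 22)**2 = 20**2 = 400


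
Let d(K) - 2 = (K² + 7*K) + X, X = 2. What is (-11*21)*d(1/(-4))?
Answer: -8547/16 ≈ -534.19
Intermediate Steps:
d(K) = 4 + K² + 7*K (d(K) = 2 + ((K² + 7*K) + 2) = 2 + (2 + K² + 7*K) = 4 + K² + 7*K)
(-11*21)*d(1/(-4)) = (-11*21)*(4 + (1/(-4))² + 7/(-4)) = -231*(4 + (-¼)² + 7*(-¼)) = -231*(4 + 1/16 - 7/4) = -231*37/16 = -8547/16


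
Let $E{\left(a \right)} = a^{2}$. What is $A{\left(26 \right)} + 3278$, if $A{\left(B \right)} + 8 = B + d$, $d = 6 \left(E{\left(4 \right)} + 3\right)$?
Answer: $3410$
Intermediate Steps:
$d = 114$ ($d = 6 \left(4^{2} + 3\right) = 6 \left(16 + 3\right) = 6 \cdot 19 = 114$)
$A{\left(B \right)} = 106 + B$ ($A{\left(B \right)} = -8 + \left(B + 114\right) = -8 + \left(114 + B\right) = 106 + B$)
$A{\left(26 \right)} + 3278 = \left(106 + 26\right) + 3278 = 132 + 3278 = 3410$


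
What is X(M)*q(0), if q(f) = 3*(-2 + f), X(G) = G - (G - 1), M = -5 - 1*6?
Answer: -6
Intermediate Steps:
M = -11 (M = -5 - 6 = -11)
X(G) = 1 (X(G) = G - (-1 + G) = G + (1 - G) = 1)
q(f) = -6 + 3*f
X(M)*q(0) = 1*(-6 + 3*0) = 1*(-6 + 0) = 1*(-6) = -6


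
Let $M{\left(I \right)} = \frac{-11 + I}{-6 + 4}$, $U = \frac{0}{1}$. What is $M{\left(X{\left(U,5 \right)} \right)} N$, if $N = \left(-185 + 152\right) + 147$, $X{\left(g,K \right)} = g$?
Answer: $627$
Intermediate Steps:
$U = 0$ ($U = 0 \cdot 1 = 0$)
$N = 114$ ($N = -33 + 147 = 114$)
$M{\left(I \right)} = \frac{11}{2} - \frac{I}{2}$ ($M{\left(I \right)} = \frac{-11 + I}{-2} = \left(-11 + I\right) \left(- \frac{1}{2}\right) = \frac{11}{2} - \frac{I}{2}$)
$M{\left(X{\left(U,5 \right)} \right)} N = \left(\frac{11}{2} - 0\right) 114 = \left(\frac{11}{2} + 0\right) 114 = \frac{11}{2} \cdot 114 = 627$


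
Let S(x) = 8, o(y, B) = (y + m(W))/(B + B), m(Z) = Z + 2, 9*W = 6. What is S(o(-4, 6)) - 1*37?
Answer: -29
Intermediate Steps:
W = ⅔ (W = (⅑)*6 = ⅔ ≈ 0.66667)
m(Z) = 2 + Z
o(y, B) = (8/3 + y)/(2*B) (o(y, B) = (y + (2 + ⅔))/(B + B) = (y + 8/3)/((2*B)) = (8/3 + y)*(1/(2*B)) = (8/3 + y)/(2*B))
S(o(-4, 6)) - 1*37 = 8 - 1*37 = 8 - 37 = -29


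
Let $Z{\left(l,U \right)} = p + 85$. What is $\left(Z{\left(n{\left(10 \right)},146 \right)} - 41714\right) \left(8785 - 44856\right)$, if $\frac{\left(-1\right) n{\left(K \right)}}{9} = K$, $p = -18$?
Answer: $1502248937$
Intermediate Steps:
$n{\left(K \right)} = - 9 K$
$Z{\left(l,U \right)} = 67$ ($Z{\left(l,U \right)} = -18 + 85 = 67$)
$\left(Z{\left(n{\left(10 \right)},146 \right)} - 41714\right) \left(8785 - 44856\right) = \left(67 - 41714\right) \left(8785 - 44856\right) = \left(-41647\right) \left(-36071\right) = 1502248937$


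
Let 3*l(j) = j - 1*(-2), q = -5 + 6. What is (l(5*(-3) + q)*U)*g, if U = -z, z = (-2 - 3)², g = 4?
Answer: 400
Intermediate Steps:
q = 1
l(j) = ⅔ + j/3 (l(j) = (j - 1*(-2))/3 = (j + 2)/3 = (2 + j)/3 = ⅔ + j/3)
z = 25 (z = (-5)² = 25)
U = -25 (U = -1*25 = -25)
(l(5*(-3) + q)*U)*g = ((⅔ + (5*(-3) + 1)/3)*(-25))*4 = ((⅔ + (-15 + 1)/3)*(-25))*4 = ((⅔ + (⅓)*(-14))*(-25))*4 = ((⅔ - 14/3)*(-25))*4 = -4*(-25)*4 = 100*4 = 400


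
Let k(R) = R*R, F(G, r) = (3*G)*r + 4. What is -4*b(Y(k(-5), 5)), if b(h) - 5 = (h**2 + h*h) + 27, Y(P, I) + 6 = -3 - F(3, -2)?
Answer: -328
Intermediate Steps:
F(G, r) = 4 + 3*G*r (F(G, r) = 3*G*r + 4 = 4 + 3*G*r)
k(R) = R**2
Y(P, I) = 5 (Y(P, I) = -6 + (-3 - (4 + 3*3*(-2))) = -6 + (-3 - (4 - 18)) = -6 + (-3 - 1*(-14)) = -6 + (-3 + 14) = -6 + 11 = 5)
b(h) = 32 + 2*h**2 (b(h) = 5 + ((h**2 + h*h) + 27) = 5 + ((h**2 + h**2) + 27) = 5 + (2*h**2 + 27) = 5 + (27 + 2*h**2) = 32 + 2*h**2)
-4*b(Y(k(-5), 5)) = -4*(32 + 2*5**2) = -4*(32 + 2*25) = -4*(32 + 50) = -4*82 = -328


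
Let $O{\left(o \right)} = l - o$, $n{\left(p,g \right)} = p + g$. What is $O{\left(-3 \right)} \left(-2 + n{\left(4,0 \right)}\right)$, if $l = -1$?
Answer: $4$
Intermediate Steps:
$n{\left(p,g \right)} = g + p$
$O{\left(o \right)} = -1 - o$
$O{\left(-3 \right)} \left(-2 + n{\left(4,0 \right)}\right) = \left(-1 - -3\right) \left(-2 + \left(0 + 4\right)\right) = \left(-1 + 3\right) \left(-2 + 4\right) = 2 \cdot 2 = 4$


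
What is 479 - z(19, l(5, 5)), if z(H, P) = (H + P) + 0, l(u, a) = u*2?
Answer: 450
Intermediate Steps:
l(u, a) = 2*u
z(H, P) = H + P
479 - z(19, l(5, 5)) = 479 - (19 + 2*5) = 479 - (19 + 10) = 479 - 1*29 = 479 - 29 = 450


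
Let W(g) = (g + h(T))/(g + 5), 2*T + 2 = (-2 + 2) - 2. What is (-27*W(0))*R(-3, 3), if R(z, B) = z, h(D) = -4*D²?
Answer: -1296/5 ≈ -259.20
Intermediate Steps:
T = -2 (T = -1 + ((-2 + 2) - 2)/2 = -1 + (0 - 2)/2 = -1 + (½)*(-2) = -1 - 1 = -2)
W(g) = (-16 + g)/(5 + g) (W(g) = (g - 4*(-2)²)/(g + 5) = (g - 4*4)/(5 + g) = (g - 16)/(5 + g) = (-16 + g)/(5 + g))
(-27*W(0))*R(-3, 3) = -27*(-16 + 0)/(5 + 0)*(-3) = -27*(-16)/5*(-3) = -27*(-16/5)*(-3) = (432/5)*(-3) = -1296/5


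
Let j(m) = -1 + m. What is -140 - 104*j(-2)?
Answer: 172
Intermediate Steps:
-140 - 104*j(-2) = -140 - 104*(-1 - 2) = -140 - 104*(-3) = -140 + 312 = 172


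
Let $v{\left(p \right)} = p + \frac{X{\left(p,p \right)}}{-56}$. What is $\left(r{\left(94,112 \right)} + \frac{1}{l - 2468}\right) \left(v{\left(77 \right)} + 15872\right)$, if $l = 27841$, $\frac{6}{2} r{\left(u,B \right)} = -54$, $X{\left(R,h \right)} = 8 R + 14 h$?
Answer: $- \frac{29081200275}{101492} \approx -2.8654 \cdot 10^{5}$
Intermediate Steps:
$r{\left(u,B \right)} = -18$ ($r{\left(u,B \right)} = \frac{1}{3} \left(-54\right) = -18$)
$v{\left(p \right)} = \frac{17 p}{28}$ ($v{\left(p \right)} = p + \frac{8 p + 14 p}{-56} = p + 22 p \left(- \frac{1}{56}\right) = p - \frac{11 p}{28} = \frac{17 p}{28}$)
$\left(r{\left(94,112 \right)} + \frac{1}{l - 2468}\right) \left(v{\left(77 \right)} + 15872\right) = \left(-18 + \frac{1}{27841 - 2468}\right) \left(\frac{17}{28} \cdot 77 + 15872\right) = \left(-18 + \frac{1}{25373}\right) \left(\frac{187}{4} + 15872\right) = \left(-18 + \frac{1}{25373}\right) \frac{63675}{4} = \left(- \frac{456713}{25373}\right) \frac{63675}{4} = - \frac{29081200275}{101492}$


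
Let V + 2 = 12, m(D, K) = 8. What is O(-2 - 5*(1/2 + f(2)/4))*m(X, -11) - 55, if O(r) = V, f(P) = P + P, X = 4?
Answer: 25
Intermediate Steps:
f(P) = 2*P
V = 10 (V = -2 + 12 = 10)
O(r) = 10
O(-2 - 5*(1/2 + f(2)/4))*m(X, -11) - 55 = 10*8 - 55 = 80 - 55 = 25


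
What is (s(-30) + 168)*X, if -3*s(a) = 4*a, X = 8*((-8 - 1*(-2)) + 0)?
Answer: -9984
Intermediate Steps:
X = -48 (X = 8*((-8 + 2) + 0) = 8*(-6 + 0) = 8*(-6) = -48)
s(a) = -4*a/3
(s(-30) + 168)*X = (-4/3*(-30) + 168)*(-48) = (40 + 168)*(-48) = 208*(-48) = -9984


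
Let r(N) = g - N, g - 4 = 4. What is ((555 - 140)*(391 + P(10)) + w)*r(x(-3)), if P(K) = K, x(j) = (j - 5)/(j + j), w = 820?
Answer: 1114900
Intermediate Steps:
g = 8 (g = 4 + 4 = 8)
x(j) = (-5 + j)/(2*j) (x(j) = (-5 + j)/((2*j)) = (-5 + j)*(1/(2*j)) = (-5 + j)/(2*j))
r(N) = 8 - N
((555 - 140)*(391 + P(10)) + w)*r(x(-3)) = ((555 - 140)*(391 + 10) + 820)*(8 - (-5 - 3)/(2*(-3))) = (415*401 + 820)*(8 - (-1)*(-8)/(2*3)) = (166415 + 820)*(8 - 1*4/3) = 167235*(8 - 4/3) = 167235*(20/3) = 1114900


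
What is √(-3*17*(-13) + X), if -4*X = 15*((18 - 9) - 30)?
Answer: √2967/2 ≈ 27.235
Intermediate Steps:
X = 315/4 (X = -15*((18 - 9) - 30)/4 = -15*(9 - 30)/4 = -15*(-21)/4 = -¼*(-315) = 315/4 ≈ 78.750)
√(-3*17*(-13) + X) = √(-3*17*(-13) + 315/4) = √(-51*(-13) + 315/4) = √(663 + 315/4) = √(2967/4) = √2967/2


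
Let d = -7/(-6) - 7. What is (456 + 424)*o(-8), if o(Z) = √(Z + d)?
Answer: 440*I*√498/3 ≈ 3273.0*I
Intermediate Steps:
d = -35/6 (d = -7*(-⅙) - 7 = 7/6 - 7 = -35/6 ≈ -5.8333)
o(Z) = √(-35/6 + Z) (o(Z) = √(Z - 35/6) = √(-35/6 + Z))
(456 + 424)*o(-8) = (456 + 424)*(√(-210 + 36*(-8))/6) = 880*(√(-210 - 288)/6) = 880*(√(-498)/6) = 880*((I*√498)/6) = 880*(I*√498/6) = 440*I*√498/3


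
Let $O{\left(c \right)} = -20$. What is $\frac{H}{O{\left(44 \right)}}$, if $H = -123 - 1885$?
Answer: $\frac{502}{5} \approx 100.4$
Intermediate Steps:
$H = -2008$
$\frac{H}{O{\left(44 \right)}} = - \frac{2008}{-20} = \left(-2008\right) \left(- \frac{1}{20}\right) = \frac{502}{5}$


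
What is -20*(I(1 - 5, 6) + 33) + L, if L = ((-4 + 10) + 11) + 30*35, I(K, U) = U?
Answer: 287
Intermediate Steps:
L = 1067 (L = (6 + 11) + 1050 = 17 + 1050 = 1067)
-20*(I(1 - 5, 6) + 33) + L = -20*(6 + 33) + 1067 = -20*39 + 1067 = -780 + 1067 = 287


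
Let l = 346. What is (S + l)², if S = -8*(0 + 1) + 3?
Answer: 116281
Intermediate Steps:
S = -5 (S = -8*1 + 3 = -8 + 3 = -5)
(S + l)² = (-5 + 346)² = 341² = 116281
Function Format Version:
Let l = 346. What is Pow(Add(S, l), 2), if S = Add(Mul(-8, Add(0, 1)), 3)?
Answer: 116281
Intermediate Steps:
S = -5 (S = Add(Mul(-8, 1), 3) = Add(-8, 3) = -5)
Pow(Add(S, l), 2) = Pow(Add(-5, 346), 2) = Pow(341, 2) = 116281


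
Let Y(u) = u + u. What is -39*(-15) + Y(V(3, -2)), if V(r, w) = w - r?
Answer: 575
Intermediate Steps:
Y(u) = 2*u
-39*(-15) + Y(V(3, -2)) = -39*(-15) + 2*(-2 - 1*3) = 585 + 2*(-2 - 3) = 585 + 2*(-5) = 585 - 10 = 575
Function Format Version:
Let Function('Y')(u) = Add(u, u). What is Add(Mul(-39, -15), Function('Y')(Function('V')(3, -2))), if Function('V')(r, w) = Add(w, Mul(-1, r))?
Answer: 575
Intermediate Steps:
Function('Y')(u) = Mul(2, u)
Add(Mul(-39, -15), Function('Y')(Function('V')(3, -2))) = Add(Mul(-39, -15), Mul(2, Add(-2, Mul(-1, 3)))) = Add(585, Mul(2, Add(-2, -3))) = Add(585, Mul(2, -5)) = Add(585, -10) = 575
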